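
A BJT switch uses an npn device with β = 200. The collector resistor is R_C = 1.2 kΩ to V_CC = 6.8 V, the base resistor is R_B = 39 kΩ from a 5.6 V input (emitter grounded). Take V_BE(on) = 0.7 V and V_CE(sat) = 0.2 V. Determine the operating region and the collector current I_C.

Assume active: I_B = (5.6 − 0.7)/39 = 0.126 mA, giving I_C = β·I_B = 25.1 mA.
But then V_CE = 6.8 − 25.1×1.2 = -23.4 V < V_CE(sat) = 0.2 V — impossible in the active region.
So the transistor is saturated. With V_CE = 0.2 V, I_C = (V_CC − 0.2)/R_C = 6.6/1.2 = 5.5 mA.
Check: β·I_B = 25.1 mA > I_C = 5.5 mA, confirming saturation.

saturation; I_C ≈ 5.5 mA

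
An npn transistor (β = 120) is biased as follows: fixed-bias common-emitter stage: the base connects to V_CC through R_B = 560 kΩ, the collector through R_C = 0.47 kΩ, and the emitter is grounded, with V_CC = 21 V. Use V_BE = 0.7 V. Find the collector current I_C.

I_C ≈ 4.4 mA

Base loop: V_CC = I_B·R_B + V_BE, so I_B = (21 − 0.7)/560 kΩ = 0.0363 mA.
In the active region I_C = β·I_B = 120 × 0.0363 = 4.35 mA.
Collector loop: V_CE = V_CC − I_C·R_C = 21 − 4.35×0.47 = 19 V.
Since V_CE = 19 V > V_CE(sat) ≈ 0.2 V, the transistor is in the active region as assumed.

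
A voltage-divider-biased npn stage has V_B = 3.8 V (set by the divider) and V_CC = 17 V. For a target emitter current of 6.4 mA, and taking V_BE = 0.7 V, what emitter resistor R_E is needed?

V_E = V_B − V_BE = 3.8 − 0.7 = 3.1 V.
R_E = V_E / I_E = 3.1 / 6.4 = 0.484 kΩ.

R_E ≈ 0.48 kΩ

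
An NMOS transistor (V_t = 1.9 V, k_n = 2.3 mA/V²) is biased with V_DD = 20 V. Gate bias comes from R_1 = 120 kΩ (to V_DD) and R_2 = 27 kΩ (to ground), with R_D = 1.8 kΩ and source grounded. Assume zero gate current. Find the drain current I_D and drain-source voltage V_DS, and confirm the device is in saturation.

I_D ≈ 3.6 mA, V_DS ≈ 13 V

V_G = V_DD·R_2/(R_1+R_2) = 20×27/147 = 3.67 V. With the source grounded, V_GS = V_G = 3.67 V.
Assume saturation: I_D = (k_n/2)(V_GS − V_t)² = (2.3/2)×(3.67 − 1.9)² = 1.15×1.77² = 3.62 mA.
V_DS = V_DD − I_D·R_D = 20 − 3.62×1.8 = 13.5 V.
Saturation requires V_DS ≥ V_GS − V_t = 1.77 V; 13.5 ≥ 1.77 ✓.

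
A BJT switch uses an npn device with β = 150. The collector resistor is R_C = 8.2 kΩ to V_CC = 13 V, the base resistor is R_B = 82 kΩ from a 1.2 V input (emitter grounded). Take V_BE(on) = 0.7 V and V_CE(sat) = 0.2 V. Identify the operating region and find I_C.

Assume active. Base-emitter loop: I_B = (V_BB − V_BE)/R_B = (1.2 − 0.7)/82 = 0.0061 mA.
I_C = β·I_B = 150×0.0061 = 0.915 mA.
V_CE = V_CC − I_C·R_C = 13 − 0.915×8.2 = 5.5 V > V_CE(sat), so the active-region assumption holds.

active; I_C ≈ 0.91 mA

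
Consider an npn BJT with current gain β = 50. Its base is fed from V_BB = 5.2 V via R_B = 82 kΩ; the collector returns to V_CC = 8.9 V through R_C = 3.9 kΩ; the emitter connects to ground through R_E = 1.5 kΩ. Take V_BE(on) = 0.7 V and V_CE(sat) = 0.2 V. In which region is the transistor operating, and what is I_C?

Assume active. Base-emitter loop: I_B = (V_BB − V_BE)/(R_B + (β+1)R_E) = (5.2 − 0.7)/(82 + 51×1.5) = 0.0284 mA.
I_C = β·I_B = 50×0.0284 = 1.42 mA.
V_CE = V_CC − I_C·R_C − I_E·R_E = 8.9 − 1.42×3.9 − 1.45×1.5 = 1.19 V > V_CE(sat), so the active-region assumption holds.

active; I_C ≈ 1.4 mA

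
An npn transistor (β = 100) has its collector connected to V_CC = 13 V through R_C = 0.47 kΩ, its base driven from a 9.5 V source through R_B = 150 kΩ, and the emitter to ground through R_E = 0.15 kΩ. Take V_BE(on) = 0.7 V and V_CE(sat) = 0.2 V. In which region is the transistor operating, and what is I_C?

active; I_C ≈ 5.3 mA

Assume active. Base-emitter loop: I_B = (V_BB − V_BE)/(R_B + (β+1)R_E) = (9.5 − 0.7)/(150 + 101×0.15) = 0.0533 mA.
I_C = β·I_B = 100×0.0533 = 5.33 mA.
V_CE = V_CC − I_C·R_C − I_E·R_E = 13 − 5.33×0.47 − 5.38×0.15 = 9.69 V > V_CE(sat), so the active-region assumption holds.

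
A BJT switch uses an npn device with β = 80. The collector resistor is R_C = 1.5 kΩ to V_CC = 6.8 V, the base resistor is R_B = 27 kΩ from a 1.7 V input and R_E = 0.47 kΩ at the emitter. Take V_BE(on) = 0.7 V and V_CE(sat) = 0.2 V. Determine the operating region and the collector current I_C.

Assume active. Base-emitter loop: I_B = (V_BB − V_BE)/(R_B + (β+1)R_E) = (1.7 − 0.7)/(27 + 81×0.47) = 0.0154 mA.
I_C = β·I_B = 80×0.0154 = 1.23 mA.
V_CE = V_CC − I_C·R_C − I_E·R_E = 6.8 − 1.23×1.5 − 1.24×0.47 = 4.37 V > V_CE(sat), so the active-region assumption holds.

active; I_C ≈ 1.2 mA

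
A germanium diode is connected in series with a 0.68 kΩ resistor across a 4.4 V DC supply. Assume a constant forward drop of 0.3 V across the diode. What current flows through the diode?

KVL around the loop: 4.4 = V_D + I·R = 0.3 + I × 0.68 kΩ.
So I = (4.4 − 0.3) / 0.68 kΩ = 4.1 / 0.68 = 6.03 mA.

I ≈ 6 mA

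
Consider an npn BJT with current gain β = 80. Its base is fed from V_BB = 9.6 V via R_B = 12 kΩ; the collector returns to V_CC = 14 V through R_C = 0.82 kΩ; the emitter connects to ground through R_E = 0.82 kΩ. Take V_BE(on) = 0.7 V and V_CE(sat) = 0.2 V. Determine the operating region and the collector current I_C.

Assume active: I_B = (9.6 − 0.7)/(12 + 81×0.82) = 0.113 mA, I_C = β·I_B = 9.08 mA.
Then V_CE = 14 − 9.08×0.82 − 9.19×0.82 = -0.983 V < 0.2 V — the active assumption fails.
Re-solve with V_CE = 0.2 V. KCL at the emitter: V_E/R_E = (V_BB−0.7−V_E)/R_B + (V_CC−0.2−V_E)/R_C, giving V_E = 6.97 V.
I_C = (V_CC − 0.2 − V_E)/R_C = (13.8 − 6.97)/0.82 = 8.33 mA.
Check: I_B = (8.9 − 6.97)/12 = 0.161 mA, and β·I_B = 12.9 mA > I_C, confirming saturation.

saturation; I_C ≈ 8.3 mA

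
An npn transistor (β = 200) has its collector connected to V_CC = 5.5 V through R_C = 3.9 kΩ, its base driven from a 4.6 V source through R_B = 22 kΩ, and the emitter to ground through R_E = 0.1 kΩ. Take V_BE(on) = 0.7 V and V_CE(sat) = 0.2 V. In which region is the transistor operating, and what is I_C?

Assume active: I_B = (4.6 − 0.7)/(22 + 201×0.1) = 0.0926 mA, I_C = β·I_B = 18.5 mA.
Then V_CE = 5.5 − 18.5×3.9 − 18.6×0.1 = -68.6 V < 0.2 V — the active assumption fails.
Re-solve with V_CE = 0.2 V. KCL at the emitter: V_E/R_E = (V_BB−0.7−V_E)/R_B + (V_CC−0.2−V_E)/R_C, giving V_E = 0.149 V.
I_C = (V_CC − 0.2 − V_E)/R_C = (5.3 − 0.149)/3.9 = 1.32 mA.
Check: I_B = (3.9 − 0.149)/22 = 0.17 mA, and β·I_B = 34.1 mA > I_C, confirming saturation.

saturation; I_C ≈ 1.3 mA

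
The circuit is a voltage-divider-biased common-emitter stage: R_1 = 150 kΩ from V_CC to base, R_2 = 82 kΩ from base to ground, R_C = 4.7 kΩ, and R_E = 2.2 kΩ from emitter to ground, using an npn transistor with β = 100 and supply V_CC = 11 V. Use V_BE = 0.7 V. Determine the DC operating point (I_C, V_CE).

I_C ≈ 1.2 mA, V_CE ≈ 3 V

Thevenize the base divider: V_Th = V_CC·R_2/(R_1+R_2) = 11×82/232 = 3.89 V, R_Th = R_1‖R_2 = 53 kΩ.
Base-emitter loop: V_Th = I_B·R_Th + V_BE + (β+1)I_B·R_E, so I_B = (3.89 − 0.7) / (53 + 101×2.2) = 0.0116 mA.
I_C = β·I_B = 100×0.0116 = 1.16 mA, and I_E = (β+1)I_B = 1.17 mA.
V_CE = V_CC − I_C·R_C − I_E·R_E = 11 − 1.16×4.7 − 1.17×2.2 = 2.98 V.
V_CE = 2.98 V > 0.2 V confirms active-region operation.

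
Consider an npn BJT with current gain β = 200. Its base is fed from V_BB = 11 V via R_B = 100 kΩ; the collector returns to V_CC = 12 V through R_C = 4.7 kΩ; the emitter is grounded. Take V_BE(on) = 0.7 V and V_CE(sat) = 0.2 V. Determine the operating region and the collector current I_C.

Assume active: I_B = (11 − 0.7)/100 = 0.103 mA, giving I_C = β·I_B = 20.6 mA.
But then V_CE = 12 − 20.6×4.7 = -84.8 V < V_CE(sat) = 0.2 V — impossible in the active region.
So the transistor is saturated. With V_CE = 0.2 V, I_C = (V_CC − 0.2)/R_C = 11.8/4.7 = 2.51 mA.
Check: β·I_B = 20.6 mA > I_C = 2.51 mA, confirming saturation.

saturation; I_C ≈ 2.5 mA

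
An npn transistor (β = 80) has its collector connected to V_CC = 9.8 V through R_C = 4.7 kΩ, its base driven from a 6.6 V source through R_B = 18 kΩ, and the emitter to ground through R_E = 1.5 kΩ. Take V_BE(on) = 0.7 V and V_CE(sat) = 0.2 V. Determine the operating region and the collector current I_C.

saturation; I_C ≈ 1.5 mA

Assume active: I_B = (6.6 − 0.7)/(18 + 81×1.5) = 0.0423 mA, I_C = β·I_B = 3.38 mA.
Then V_CE = 9.8 − 3.38×4.7 − 3.43×1.5 = -11.2 V < 0.2 V — the active assumption fails.
Re-solve with V_CE = 0.2 V. KCL at the emitter: V_E/R_E = (V_BB−0.7−V_E)/R_B + (V_CC−0.2−V_E)/R_C, giving V_E = 2.54 V.
I_C = (V_CC − 0.2 − V_E)/R_C = (9.6 − 2.54)/4.7 = 1.5 mA.
Check: I_B = (5.9 − 2.54)/18 = 0.187 mA, and β·I_B = 15 mA > I_C, confirming saturation.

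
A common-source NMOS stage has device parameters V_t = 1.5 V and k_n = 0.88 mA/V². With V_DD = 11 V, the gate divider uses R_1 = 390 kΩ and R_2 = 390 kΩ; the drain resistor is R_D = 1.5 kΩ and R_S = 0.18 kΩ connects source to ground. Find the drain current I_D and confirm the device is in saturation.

I_D ≈ 4.5 mA

V_G = V_DD·R_2/(R_1+R_2) = 11×390/780 = 5.5 V.
Assume saturation: I_D = (k_n/2)(V_GS − V_t)² with V_GS = V_G − I_D·R_S = 5.5 − 0.18·I_D.
Substituting gives 0.0143·I_D² − 1.63·I_D + 7.04 = 0, with roots I_D = 4.49 or 110 mA.
The root I_D = 110 mA gives V_GS = -14.3 V ≤ V_t, so take I_D = 4.49 mA.
Then V_GS = 4.69 V and V_DS = V_DD − I_D(R_D+R_S) = 11 − 4.49×1.68 = 3.47 V.
Saturation requires V_DS ≥ V_GS − V_t = 3.19 V; 3.47 ≥ 3.19 ✓.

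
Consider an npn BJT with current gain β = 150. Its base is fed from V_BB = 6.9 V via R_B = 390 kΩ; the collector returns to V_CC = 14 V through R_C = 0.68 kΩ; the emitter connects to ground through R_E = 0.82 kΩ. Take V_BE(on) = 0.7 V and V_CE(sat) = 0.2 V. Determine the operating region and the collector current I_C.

active; I_C ≈ 1.8 mA

Assume active. Base-emitter loop: I_B = (V_BB − V_BE)/(R_B + (β+1)R_E) = (6.9 − 0.7)/(390 + 151×0.82) = 0.0121 mA.
I_C = β·I_B = 150×0.0121 = 1.81 mA.
V_CE = V_CC − I_C·R_C − I_E·R_E = 14 − 1.81×0.68 − 1.82×0.82 = 11.3 V > V_CE(sat), so the active-region assumption holds.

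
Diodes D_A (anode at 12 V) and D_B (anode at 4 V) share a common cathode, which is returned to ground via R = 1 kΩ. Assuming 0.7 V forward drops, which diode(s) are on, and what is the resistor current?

Assume both conduct. Then node N would need to be at both 12−0.7 = 11.3 V and 4−0.7 = 3.3 V, which is impossible.
Assume only D_A conducts: V_N = 12 − 0.7 = 11.3 V, so I_R = 11.3/1 = 11.3 mA.
Check D_B: its anode-to-cathode voltage is 4 − 11.3 = -7.3 V < 0.7 V, so it is off. The assumption is consistent.

Only D_A conducts; I_R ≈ 11 mA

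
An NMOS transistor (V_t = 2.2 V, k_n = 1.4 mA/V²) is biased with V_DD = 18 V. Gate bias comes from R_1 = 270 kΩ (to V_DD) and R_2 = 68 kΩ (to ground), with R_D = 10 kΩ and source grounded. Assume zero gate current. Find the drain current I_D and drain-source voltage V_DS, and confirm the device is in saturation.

I_D ≈ 1.4 mA, V_DS ≈ 3.9 V

V_G = V_DD·R_2/(R_1+R_2) = 18×68/338 = 3.62 V. With the source grounded, V_GS = V_G = 3.62 V.
Assume saturation: I_D = (k_n/2)(V_GS − V_t)² = (1.4/2)×(3.62 − 2.2)² = 0.7×1.42² = 1.41 mA.
V_DS = V_DD − I_D·R_D = 18 − 1.41×10 = 3.86 V.
Saturation requires V_DS ≥ V_GS − V_t = 1.42 V; 3.86 ≥ 1.42 ✓.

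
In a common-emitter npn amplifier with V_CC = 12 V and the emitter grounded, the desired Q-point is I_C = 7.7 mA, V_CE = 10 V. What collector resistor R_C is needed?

R_C ≈ 0.26 kΩ

Collector loop: V_CC = I_C·R_C + V_CE.
R_C = (V_CC − V_CE)/I_C = (12 − 10)/7.7 = 0.26 kΩ.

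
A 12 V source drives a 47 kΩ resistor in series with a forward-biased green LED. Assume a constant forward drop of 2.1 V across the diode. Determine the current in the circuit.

I ≈ 0.21 mA

KVL around the loop: 12 = V_D + I·R = 2.1 + I × 47 kΩ.
So I = (12 − 2.1) / 47 kΩ = 9.9 / 47 = 0.211 mA.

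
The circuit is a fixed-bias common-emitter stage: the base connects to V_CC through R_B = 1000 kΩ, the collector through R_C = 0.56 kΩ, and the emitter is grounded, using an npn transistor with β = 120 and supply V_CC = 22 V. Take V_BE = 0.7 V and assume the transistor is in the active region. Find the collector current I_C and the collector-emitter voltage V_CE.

I_C ≈ 2.6 mA, V_CE ≈ 21 V

Base loop: V_CC = I_B·R_B + V_BE, so I_B = (22 − 0.7)/1000 kΩ = 0.0213 mA.
In the active region I_C = β·I_B = 120 × 0.0213 = 2.56 mA.
Collector loop: V_CE = V_CC − I_C·R_C = 22 − 2.56×0.56 = 20.6 V.
Since V_CE = 20.6 V > V_CE(sat) ≈ 0.2 V, the transistor is in the active region as assumed.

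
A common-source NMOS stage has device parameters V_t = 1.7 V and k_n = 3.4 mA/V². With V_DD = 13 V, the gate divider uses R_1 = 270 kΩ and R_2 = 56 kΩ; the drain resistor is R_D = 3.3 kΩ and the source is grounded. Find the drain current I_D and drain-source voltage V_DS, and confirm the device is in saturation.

V_G = V_DD·R_2/(R_1+R_2) = 13×56/326 = 2.23 V. With the source grounded, V_GS = V_G = 2.23 V.
Assume saturation: I_D = (k_n/2)(V_GS − V_t)² = (3.4/2)×(2.23 − 1.7)² = 1.7×0.533² = 0.483 mA.
V_DS = V_DD − I_D·R_D = 13 − 0.483×3.3 = 11.4 V.
Saturation requires V_DS ≥ V_GS − V_t = 0.533 V; 11.4 ≥ 0.533 ✓.

I_D ≈ 0.48 mA, V_DS ≈ 11 V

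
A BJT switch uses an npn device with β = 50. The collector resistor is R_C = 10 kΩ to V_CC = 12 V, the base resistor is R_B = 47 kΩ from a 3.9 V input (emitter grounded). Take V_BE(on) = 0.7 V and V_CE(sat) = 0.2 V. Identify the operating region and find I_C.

Assume active: I_B = (3.9 − 0.7)/47 = 0.0681 mA, giving I_C = β·I_B = 3.4 mA.
But then V_CE = 12 − 3.4×10 = -22 V < V_CE(sat) = 0.2 V — impossible in the active region.
So the transistor is saturated. With V_CE = 0.2 V, I_C = (V_CC − 0.2)/R_C = 11.8/10 = 1.18 mA.
Check: β·I_B = 3.4 mA > I_C = 1.18 mA, confirming saturation.

saturation; I_C ≈ 1.2 mA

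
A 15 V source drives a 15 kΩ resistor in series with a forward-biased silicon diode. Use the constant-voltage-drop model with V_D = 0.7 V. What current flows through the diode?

KVL around the loop: 15 = V_D + I·R = 0.7 + I × 15 kΩ.
So I = (15 − 0.7) / 15 kΩ = 14.3 / 15 = 0.953 mA.

I ≈ 0.95 mA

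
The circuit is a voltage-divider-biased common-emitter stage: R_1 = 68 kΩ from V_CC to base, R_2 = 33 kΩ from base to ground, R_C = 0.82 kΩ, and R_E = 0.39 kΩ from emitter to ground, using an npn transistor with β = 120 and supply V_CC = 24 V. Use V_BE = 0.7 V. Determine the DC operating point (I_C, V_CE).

Thevenize the base divider: V_Th = V_CC·R_2/(R_1+R_2) = 24×33/101 = 7.84 V, R_Th = R_1‖R_2 = 22.2 kΩ.
Base-emitter loop: V_Th = I_B·R_Th + V_BE + (β+1)I_B·R_E, so I_B = (7.84 − 0.7) / (22.2 + 121×0.39) = 0.103 mA.
I_C = β·I_B = 120×0.103 = 12.3 mA, and I_E = (β+1)I_B = 12.5 mA.
V_CE = V_CC − I_C·R_C − I_E·R_E = 24 − 12.3×0.82 − 12.5×0.39 = 9.02 V.
V_CE = 9.02 V > 0.2 V confirms active-region operation.

I_C ≈ 12 mA, V_CE ≈ 9 V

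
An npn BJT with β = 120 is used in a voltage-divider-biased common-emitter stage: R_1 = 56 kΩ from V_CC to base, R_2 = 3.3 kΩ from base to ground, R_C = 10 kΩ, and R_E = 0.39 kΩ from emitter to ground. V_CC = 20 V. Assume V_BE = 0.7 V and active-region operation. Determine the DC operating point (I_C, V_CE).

Thevenize the base divider: V_Th = V_CC·R_2/(R_1+R_2) = 20×3.3/59.3 = 1.11 V, R_Th = R_1‖R_2 = 3.12 kΩ.
Base-emitter loop: V_Th = I_B·R_Th + V_BE + (β+1)I_B·R_E, so I_B = (1.11 − 0.7) / (3.12 + 121×0.39) = 0.00821 mA.
I_C = β·I_B = 120×0.00821 = 0.985 mA, and I_E = (β+1)I_B = 0.993 mA.
V_CE = V_CC − I_C·R_C − I_E·R_E = 20 − 0.985×10 − 0.993×0.39 = 9.76 V.
V_CE = 9.76 V > 0.2 V confirms active-region operation.

I_C ≈ 0.99 mA, V_CE ≈ 9.8 V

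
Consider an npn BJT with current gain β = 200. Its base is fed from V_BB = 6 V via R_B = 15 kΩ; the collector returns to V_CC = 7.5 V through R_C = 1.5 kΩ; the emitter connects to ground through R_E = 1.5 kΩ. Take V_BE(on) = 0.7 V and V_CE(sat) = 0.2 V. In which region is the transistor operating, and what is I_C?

Assume active: I_B = (6 − 0.7)/(15 + 201×1.5) = 0.0167 mA, I_C = β·I_B = 3.35 mA.
Then V_CE = 7.5 − 3.35×1.5 − 3.37×1.5 = -2.57 V < 0.2 V — the active assumption fails.
Re-solve with V_CE = 0.2 V. KCL at the emitter: V_E/R_E = (V_BB−0.7−V_E)/R_B + (V_CC−0.2−V_E)/R_C, giving V_E = 3.73 V.
I_C = (V_CC − 0.2 − V_E)/R_C = (7.3 − 3.73)/1.5 = 2.38 mA.
Check: I_B = (5.3 − 3.73)/15 = 0.105 mA, and β·I_B = 21 mA > I_C, confirming saturation.

saturation; I_C ≈ 2.4 mA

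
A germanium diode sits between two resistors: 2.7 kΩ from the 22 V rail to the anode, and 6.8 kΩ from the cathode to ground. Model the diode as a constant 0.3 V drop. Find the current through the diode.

The two resistors are in series with the diode, so KVL gives 22 = I·2.7 + 0.3 + I·6.8.
I = (22 − 0.3) / (2.7 + 6.8) kΩ = 21.7 / 9.5 = 2.28 mA.

I ≈ 2.3 mA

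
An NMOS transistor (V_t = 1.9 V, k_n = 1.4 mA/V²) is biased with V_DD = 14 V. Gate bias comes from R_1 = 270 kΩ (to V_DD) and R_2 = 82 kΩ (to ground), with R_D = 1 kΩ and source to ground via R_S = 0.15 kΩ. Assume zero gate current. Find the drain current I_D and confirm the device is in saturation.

V_G = V_DD·R_2/(R_1+R_2) = 14×82/352 = 3.26 V.
Assume saturation: I_D = (k_n/2)(V_GS − V_t)² with V_GS = V_G − I_D·R_S = 3.26 − 0.15·I_D.
Substituting gives 0.0158·I_D² − 1.29·I_D + 1.3 = 0, with roots I_D = 1.02 or 80.6 mA.
The root I_D = 80.6 mA gives V_GS = -8.83 V ≤ V_t, so take I_D = 1.02 mA.
Then V_GS = 3.11 V and V_DS = V_DD − I_D(R_D+R_S) = 14 − 1.02×1.15 = 12.8 V.
Saturation requires V_DS ≥ V_GS − V_t = 1.21 V; 12.8 ≥ 1.21 ✓.

I_D ≈ 1 mA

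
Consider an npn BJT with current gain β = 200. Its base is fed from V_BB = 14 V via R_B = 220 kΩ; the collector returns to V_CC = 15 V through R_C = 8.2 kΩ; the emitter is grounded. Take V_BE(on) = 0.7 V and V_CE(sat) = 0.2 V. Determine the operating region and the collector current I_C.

Assume active: I_B = (14 − 0.7)/220 = 0.0605 mA, giving I_C = β·I_B = 12.1 mA.
But then V_CE = 15 − 12.1×8.2 = -84.1 V < V_CE(sat) = 0.2 V — impossible in the active region.
So the transistor is saturated. With V_CE = 0.2 V, I_C = (V_CC − 0.2)/R_C = 14.8/8.2 = 1.8 mA.
Check: β·I_B = 12.1 mA > I_C = 1.8 mA, confirming saturation.

saturation; I_C ≈ 1.8 mA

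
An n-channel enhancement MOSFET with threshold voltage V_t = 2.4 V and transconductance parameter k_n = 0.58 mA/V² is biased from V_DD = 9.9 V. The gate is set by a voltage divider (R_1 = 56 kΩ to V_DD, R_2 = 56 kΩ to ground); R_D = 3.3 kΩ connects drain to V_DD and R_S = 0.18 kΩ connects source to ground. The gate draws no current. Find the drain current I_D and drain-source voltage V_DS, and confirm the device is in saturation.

I_D ≈ 1.5 mA, V_DS ≈ 4.7 V

V_G = V_DD·R_2/(R_1+R_2) = 9.9×56/112 = 4.95 V.
Assume saturation: I_D = (k_n/2)(V_GS − V_t)² with V_GS = V_G − I_D·R_S = 4.95 − 0.18·I_D.
Substituting gives 0.0094·I_D² − 1.27·I_D + 1.89 = 0, with roots I_D = 1.51 or 133 mA.
The root I_D = 133 mA gives V_GS = -19 V ≤ V_t, so take I_D = 1.51 mA.
Then V_GS = 4.68 V and V_DS = V_DD − I_D(R_D+R_S) = 9.9 − 1.51×3.48 = 4.66 V.
Saturation requires V_DS ≥ V_GS − V_t = 2.28 V; 4.66 ≥ 2.28 ✓.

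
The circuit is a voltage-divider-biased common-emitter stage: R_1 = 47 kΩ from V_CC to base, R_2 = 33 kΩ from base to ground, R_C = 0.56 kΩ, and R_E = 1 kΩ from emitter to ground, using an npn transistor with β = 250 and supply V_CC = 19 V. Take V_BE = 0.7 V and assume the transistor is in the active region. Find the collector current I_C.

I_C ≈ 6.6 mA

Thevenize the base divider: V_Th = V_CC·R_2/(R_1+R_2) = 19×33/80 = 7.84 V, R_Th = R_1‖R_2 = 19.4 kΩ.
Base-emitter loop: V_Th = I_B·R_Th + V_BE + (β+1)I_B·R_E, so I_B = (7.84 − 0.7) / (19.4 + 251×1) = 0.0264 mA.
I_C = β·I_B = 250×0.0264 = 6.6 mA, and I_E = (β+1)I_B = 6.63 mA.
V_CE = V_CC − I_C·R_C − I_E·R_E = 19 − 6.6×0.56 − 6.63×1 = 8.68 V.
V_CE = 8.68 V > 0.2 V confirms active-region operation.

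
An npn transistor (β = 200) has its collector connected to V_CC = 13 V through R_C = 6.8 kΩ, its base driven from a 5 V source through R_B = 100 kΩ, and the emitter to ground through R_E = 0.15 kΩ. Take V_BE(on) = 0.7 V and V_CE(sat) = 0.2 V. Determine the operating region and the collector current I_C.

saturation; I_C ≈ 1.8 mA

Assume active: I_B = (5 − 0.7)/(100 + 201×0.15) = 0.033 mA, I_C = β·I_B = 6.61 mA.
Then V_CE = 13 − 6.61×6.8 − 6.64×0.15 = -32.9 V < 0.2 V — the active assumption fails.
Re-solve with V_CE = 0.2 V. KCL at the emitter: V_E/R_E = (V_BB−0.7−V_E)/R_B + (V_CC−0.2−V_E)/R_C, giving V_E = 0.282 V.
I_C = (V_CC − 0.2 − V_E)/R_C = (12.8 − 0.282)/6.8 = 1.84 mA.
Check: I_B = (4.3 − 0.282)/100 = 0.0402 mA, and β·I_B = 8.04 mA > I_C, confirming saturation.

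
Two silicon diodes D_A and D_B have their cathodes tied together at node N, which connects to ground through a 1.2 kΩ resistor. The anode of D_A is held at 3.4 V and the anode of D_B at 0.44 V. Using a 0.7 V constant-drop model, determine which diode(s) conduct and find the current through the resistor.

Assume both conduct. Then node N would need to be at both 3.4−0.7 = 2.7 V and 0.44−0.7 = -0.26 V, which is impossible.
Assume only D_A conducts: V_N = 3.4 − 0.7 = 2.7 V, so I_R = 2.7/1.2 = 2.25 mA.
Check D_B: its anode-to-cathode voltage is 0.44 − 2.7 = -2.26 V < 0.7 V, so it is off. The assumption is consistent.

Only D_A conducts; I_R ≈ 2.3 mA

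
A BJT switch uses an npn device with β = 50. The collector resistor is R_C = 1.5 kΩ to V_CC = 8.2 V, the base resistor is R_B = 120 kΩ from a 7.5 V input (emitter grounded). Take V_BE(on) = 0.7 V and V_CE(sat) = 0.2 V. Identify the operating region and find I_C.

Assume active. Base-emitter loop: I_B = (V_BB − V_BE)/R_B = (7.5 − 0.7)/120 = 0.0567 mA.
I_C = β·I_B = 50×0.0567 = 2.83 mA.
V_CE = V_CC − I_C·R_C = 8.2 − 2.83×1.5 = 3.95 V > V_CE(sat), so the active-region assumption holds.

active; I_C ≈ 2.8 mA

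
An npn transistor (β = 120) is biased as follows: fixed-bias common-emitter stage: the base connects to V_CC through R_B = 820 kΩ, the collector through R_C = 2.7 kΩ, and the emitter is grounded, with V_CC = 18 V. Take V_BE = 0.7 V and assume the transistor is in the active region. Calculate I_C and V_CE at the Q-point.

Base loop: V_CC = I_B·R_B + V_BE, so I_B = (18 − 0.7)/820 kΩ = 0.0211 mA.
In the active region I_C = β·I_B = 120 × 0.0211 = 2.53 mA.
Collector loop: V_CE = V_CC − I_C·R_C = 18 − 2.53×2.7 = 11.2 V.
Since V_CE = 11.2 V > V_CE(sat) ≈ 0.2 V, the transistor is in the active region as assumed.

I_C ≈ 2.5 mA, V_CE ≈ 11 V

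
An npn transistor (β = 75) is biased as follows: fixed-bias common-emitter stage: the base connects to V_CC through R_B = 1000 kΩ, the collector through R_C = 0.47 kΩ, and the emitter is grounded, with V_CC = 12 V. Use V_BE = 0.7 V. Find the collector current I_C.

I_C ≈ 0.85 mA

Base loop: V_CC = I_B·R_B + V_BE, so I_B = (12 − 0.7)/1000 kΩ = 0.0113 mA.
In the active region I_C = β·I_B = 75 × 0.0113 = 0.848 mA.
Collector loop: V_CE = V_CC − I_C·R_C = 12 − 0.848×0.47 = 11.6 V.
Since V_CE = 11.6 V > V_CE(sat) ≈ 0.2 V, the transistor is in the active region as assumed.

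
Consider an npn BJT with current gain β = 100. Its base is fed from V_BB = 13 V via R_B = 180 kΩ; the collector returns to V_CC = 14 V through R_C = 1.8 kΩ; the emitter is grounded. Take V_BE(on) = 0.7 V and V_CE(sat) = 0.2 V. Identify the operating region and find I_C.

active; I_C ≈ 6.8 mA

Assume active. Base-emitter loop: I_B = (V_BB − V_BE)/R_B = (13 − 0.7)/180 = 0.0683 mA.
I_C = β·I_B = 100×0.0683 = 6.83 mA.
V_CE = V_CC − I_C·R_C = 14 − 6.83×1.8 = 1.7 V > V_CE(sat), so the active-region assumption holds.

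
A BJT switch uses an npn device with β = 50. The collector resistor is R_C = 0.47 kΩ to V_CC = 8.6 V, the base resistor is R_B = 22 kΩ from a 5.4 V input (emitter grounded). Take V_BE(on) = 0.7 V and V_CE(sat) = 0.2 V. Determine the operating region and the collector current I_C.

active; I_C ≈ 11 mA

Assume active. Base-emitter loop: I_B = (V_BB − V_BE)/R_B = (5.4 − 0.7)/22 = 0.214 mA.
I_C = β·I_B = 50×0.214 = 10.7 mA.
V_CE = V_CC − I_C·R_C = 8.6 − 10.7×0.47 = 3.58 V > V_CE(sat), so the active-region assumption holds.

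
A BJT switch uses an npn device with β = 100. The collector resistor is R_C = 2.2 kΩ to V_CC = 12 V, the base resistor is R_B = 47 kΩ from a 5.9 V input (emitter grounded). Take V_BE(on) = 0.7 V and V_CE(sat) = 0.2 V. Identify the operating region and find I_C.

saturation; I_C ≈ 5.4 mA

Assume active: I_B = (5.9 − 0.7)/47 = 0.111 mA, giving I_C = β·I_B = 11.1 mA.
But then V_CE = 12 − 11.1×2.2 = -12.3 V < V_CE(sat) = 0.2 V — impossible in the active region.
So the transistor is saturated. With V_CE = 0.2 V, I_C = (V_CC − 0.2)/R_C = 11.8/2.2 = 5.36 mA.
Check: β·I_B = 11.1 mA > I_C = 5.36 mA, confirming saturation.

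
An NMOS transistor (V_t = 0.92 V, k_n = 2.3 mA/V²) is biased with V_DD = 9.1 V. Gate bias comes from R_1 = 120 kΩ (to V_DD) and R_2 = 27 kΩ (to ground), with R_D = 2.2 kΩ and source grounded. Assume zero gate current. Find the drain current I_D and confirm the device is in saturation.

V_G = V_DD·R_2/(R_1+R_2) = 9.1×27/147 = 1.67 V. With the source grounded, V_GS = V_G = 1.67 V.
Assume saturation: I_D = (k_n/2)(V_GS − V_t)² = (2.3/2)×(1.67 − 0.92)² = 1.15×0.751² = 0.649 mA.
V_DS = V_DD − I_D·R_D = 9.1 − 0.649×2.2 = 7.67 V.
Saturation requires V_DS ≥ V_GS − V_t = 0.751 V; 7.67 ≥ 0.751 ✓.

I_D ≈ 0.65 mA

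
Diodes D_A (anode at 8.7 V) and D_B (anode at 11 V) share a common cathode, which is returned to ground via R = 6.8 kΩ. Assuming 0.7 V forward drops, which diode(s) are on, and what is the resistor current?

Assume both conduct. Then node N would need to be at both 8.7−0.7 = 8 V and 11−0.7 = 10.3 V, which is impossible.
Assume only D_B conducts: V_N = 11 − 0.7 = 10.3 V, so I_R = 10.3/6.8 = 1.51 mA.
Check D_A: its anode-to-cathode voltage is 8.7 − 10.3 = -1.6 V < 0.7 V, so it is off. The assumption is consistent.

Only D_B conducts; I_R ≈ 1.5 mA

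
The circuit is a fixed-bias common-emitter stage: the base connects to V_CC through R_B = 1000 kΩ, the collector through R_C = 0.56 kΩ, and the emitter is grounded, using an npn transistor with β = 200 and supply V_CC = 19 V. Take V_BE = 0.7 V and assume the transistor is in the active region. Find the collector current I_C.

Base loop: V_CC = I_B·R_B + V_BE, so I_B = (19 − 0.7)/1000 kΩ = 0.0183 mA.
In the active region I_C = β·I_B = 200 × 0.0183 = 3.66 mA.
Collector loop: V_CE = V_CC − I_C·R_C = 19 − 3.66×0.56 = 17 V.
Since V_CE = 17 V > V_CE(sat) ≈ 0.2 V, the transistor is in the active region as assumed.

I_C ≈ 3.7 mA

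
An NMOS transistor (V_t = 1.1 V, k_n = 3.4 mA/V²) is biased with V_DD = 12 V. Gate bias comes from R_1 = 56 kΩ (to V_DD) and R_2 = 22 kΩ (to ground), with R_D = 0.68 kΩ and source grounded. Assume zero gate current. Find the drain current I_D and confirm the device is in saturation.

I_D ≈ 8.9 mA

V_G = V_DD·R_2/(R_1+R_2) = 12×22/78 = 3.38 V. With the source grounded, V_GS = V_G = 3.38 V.
Assume saturation: I_D = (k_n/2)(V_GS − V_t)² = (3.4/2)×(3.38 − 1.1)² = 1.7×2.28² = 8.87 mA.
V_DS = V_DD − I_D·R_D = 12 − 8.87×0.68 = 5.97 V.
Saturation requires V_DS ≥ V_GS − V_t = 2.28 V; 5.97 ≥ 2.28 ✓.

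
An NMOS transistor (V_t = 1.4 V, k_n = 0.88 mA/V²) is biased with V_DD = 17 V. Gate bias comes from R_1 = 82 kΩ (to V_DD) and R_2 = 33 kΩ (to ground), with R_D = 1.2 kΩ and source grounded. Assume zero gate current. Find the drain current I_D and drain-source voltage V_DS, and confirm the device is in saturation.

I_D ≈ 5.3 mA, V_DS ≈ 11 V

V_G = V_DD·R_2/(R_1+R_2) = 17×33/115 = 4.88 V. With the source grounded, V_GS = V_G = 4.88 V.
Assume saturation: I_D = (k_n/2)(V_GS − V_t)² = (0.88/2)×(4.88 − 1.4)² = 0.44×3.48² = 5.32 mA.
V_DS = V_DD − I_D·R_D = 17 − 5.32×1.2 = 10.6 V.
Saturation requires V_DS ≥ V_GS − V_t = 3.48 V; 10.6 ≥ 3.48 ✓.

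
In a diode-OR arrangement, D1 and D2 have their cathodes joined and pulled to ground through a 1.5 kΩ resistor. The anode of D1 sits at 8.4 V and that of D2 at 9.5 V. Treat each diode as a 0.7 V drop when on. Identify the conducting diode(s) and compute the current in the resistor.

Assume both conduct. Then node N would need to be at both 8.4−0.7 = 7.7 V and 9.5−0.7 = 8.8 V, which is impossible.
Assume only D2 conducts: V_N = 9.5 − 0.7 = 8.8 V, so I_R = 8.8/1.5 = 5.87 mA.
Check D1: its anode-to-cathode voltage is 8.4 − 8.8 = -0.4 V < 0.7 V, so it is off. The assumption is consistent.

Only D2 conducts; I_R ≈ 5.9 mA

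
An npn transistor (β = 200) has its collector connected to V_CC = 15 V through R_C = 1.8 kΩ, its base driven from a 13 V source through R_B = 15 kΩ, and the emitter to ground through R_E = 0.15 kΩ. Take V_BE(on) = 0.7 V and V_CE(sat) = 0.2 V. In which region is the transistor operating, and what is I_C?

saturation; I_C ≈ 7.5 mA

Assume active: I_B = (13 − 0.7)/(15 + 201×0.15) = 0.272 mA, I_C = β·I_B = 54.5 mA.
Then V_CE = 15 − 54.5×1.8 − 54.8×0.15 = -91.3 V < 0.2 V — the active assumption fails.
Re-solve with V_CE = 0.2 V. KCL at the emitter: V_E/R_E = (V_BB−0.7−V_E)/R_B + (V_CC−0.2−V_E)/R_C, giving V_E = 1.24 V.
I_C = (V_CC − 0.2 − V_E)/R_C = (14.8 − 1.24)/1.8 = 7.53 mA.
Check: I_B = (12.3 − 1.24)/15 = 0.737 mA, and β·I_B = 147 mA > I_C, confirming saturation.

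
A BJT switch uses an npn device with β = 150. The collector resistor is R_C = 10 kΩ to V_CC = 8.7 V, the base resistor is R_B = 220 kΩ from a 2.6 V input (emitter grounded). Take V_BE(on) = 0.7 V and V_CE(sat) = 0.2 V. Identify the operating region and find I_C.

saturation; I_C ≈ 0.85 mA

Assume active: I_B = (2.6 − 0.7)/220 = 0.00864 mA, giving I_C = β·I_B = 1.3 mA.
But then V_CE = 8.7 − 1.3×10 = -4.25 V < V_CE(sat) = 0.2 V — impossible in the active region.
So the transistor is saturated. With V_CE = 0.2 V, I_C = (V_CC − 0.2)/R_C = 8.5/10 = 0.85 mA.
Check: β·I_B = 1.3 mA > I_C = 0.85 mA, confirming saturation.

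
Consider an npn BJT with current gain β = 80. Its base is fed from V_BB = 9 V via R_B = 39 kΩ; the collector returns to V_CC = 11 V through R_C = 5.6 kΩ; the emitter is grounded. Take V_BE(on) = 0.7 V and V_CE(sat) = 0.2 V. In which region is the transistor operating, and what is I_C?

saturation; I_C ≈ 1.9 mA

Assume active: I_B = (9 − 0.7)/39 = 0.213 mA, giving I_C = β·I_B = 17 mA.
But then V_CE = 11 − 17×5.6 = -84.3 V < V_CE(sat) = 0.2 V — impossible in the active region.
So the transistor is saturated. With V_CE = 0.2 V, I_C = (V_CC − 0.2)/R_C = 10.8/5.6 = 1.93 mA.
Check: β·I_B = 17 mA > I_C = 1.93 mA, confirming saturation.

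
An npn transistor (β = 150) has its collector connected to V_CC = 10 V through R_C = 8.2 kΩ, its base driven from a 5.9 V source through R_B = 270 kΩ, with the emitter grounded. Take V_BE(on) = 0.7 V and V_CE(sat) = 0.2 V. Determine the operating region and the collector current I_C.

Assume active: I_B = (5.9 − 0.7)/270 = 0.0193 mA, giving I_C = β·I_B = 2.89 mA.
But then V_CE = 10 − 2.89×8.2 = -13.7 V < V_CE(sat) = 0.2 V — impossible in the active region.
So the transistor is saturated. With V_CE = 0.2 V, I_C = (V_CC − 0.2)/R_C = 9.8/8.2 = 1.2 mA.
Check: β·I_B = 2.89 mA > I_C = 1.2 mA, confirming saturation.

saturation; I_C ≈ 1.2 mA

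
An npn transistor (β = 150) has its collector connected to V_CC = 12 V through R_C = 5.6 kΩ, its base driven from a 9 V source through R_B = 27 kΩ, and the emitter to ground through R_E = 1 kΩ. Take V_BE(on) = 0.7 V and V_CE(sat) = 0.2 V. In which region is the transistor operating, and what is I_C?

Assume active: I_B = (9 − 0.7)/(27 + 151×1) = 0.0466 mA, I_C = β·I_B = 6.99 mA.
Then V_CE = 12 − 6.99×5.6 − 7.04×1 = -34.2 V < 0.2 V — the active assumption fails.
Re-solve with V_CE = 0.2 V. KCL at the emitter: V_E/R_E = (V_BB−0.7−V_E)/R_B + (V_CC−0.2−V_E)/R_C, giving V_E = 1.99 V.
I_C = (V_CC − 0.2 − V_E)/R_C = (11.8 − 1.99)/5.6 = 1.75 mA.
Check: I_B = (8.3 − 1.99)/27 = 0.234 mA, and β·I_B = 35.1 mA > I_C, confirming saturation.

saturation; I_C ≈ 1.8 mA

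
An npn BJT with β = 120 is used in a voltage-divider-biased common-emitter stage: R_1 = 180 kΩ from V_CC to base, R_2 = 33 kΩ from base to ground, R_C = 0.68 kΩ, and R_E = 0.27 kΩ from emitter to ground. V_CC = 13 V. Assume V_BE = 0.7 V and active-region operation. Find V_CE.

V_CE ≈ 11 V

Thevenize the base divider: V_Th = V_CC·R_2/(R_1+R_2) = 13×33/213 = 2.01 V, R_Th = R_1‖R_2 = 27.9 kΩ.
Base-emitter loop: V_Th = I_B·R_Th + V_BE + (β+1)I_B·R_E, so I_B = (2.01 − 0.7) / (27.9 + 121×0.27) = 0.0217 mA.
I_C = β·I_B = 120×0.0217 = 2.6 mA, and I_E = (β+1)I_B = 2.63 mA.
V_CE = V_CC − I_C·R_C − I_E·R_E = 13 − 2.6×0.68 − 2.63×0.27 = 10.5 V.
V_CE = 10.5 V > 0.2 V confirms active-region operation.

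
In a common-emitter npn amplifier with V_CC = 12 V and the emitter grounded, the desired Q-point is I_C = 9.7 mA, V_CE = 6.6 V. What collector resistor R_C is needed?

Collector loop: V_CC = I_C·R_C + V_CE.
R_C = (V_CC − V_CE)/I_C = (12 − 6.6)/9.7 = 0.557 kΩ.

R_C ≈ 0.56 kΩ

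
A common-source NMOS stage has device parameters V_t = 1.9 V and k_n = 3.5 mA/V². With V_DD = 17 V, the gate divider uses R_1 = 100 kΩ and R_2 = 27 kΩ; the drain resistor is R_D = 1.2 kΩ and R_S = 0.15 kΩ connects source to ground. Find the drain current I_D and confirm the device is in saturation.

V_G = V_DD·R_2/(R_1+R_2) = 17×27/127 = 3.61 V.
Assume saturation: I_D = (k_n/2)(V_GS − V_t)² with V_GS = V_G − I_D·R_S = 3.61 − 0.15·I_D.
Substituting gives 0.0394·I_D² − 1.9·I_D + 5.14 = 0, with roots I_D = 2.88 or 45.4 mA.
The root I_D = 45.4 mA gives V_GS = -3.19 V ≤ V_t, so take I_D = 2.88 mA.
Then V_GS = 3.18 V and V_DS = V_DD − I_D(R_D+R_S) = 17 − 2.88×1.35 = 13.1 V.
Saturation requires V_DS ≥ V_GS − V_t = 1.28 V; 13.1 ≥ 1.28 ✓.

I_D ≈ 2.9 mA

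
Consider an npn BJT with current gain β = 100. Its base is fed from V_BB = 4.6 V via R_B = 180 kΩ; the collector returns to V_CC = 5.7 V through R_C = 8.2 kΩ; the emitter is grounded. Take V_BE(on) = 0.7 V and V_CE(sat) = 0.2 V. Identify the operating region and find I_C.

saturation; I_C ≈ 0.67 mA

Assume active: I_B = (4.6 − 0.7)/180 = 0.0217 mA, giving I_C = β·I_B = 2.17 mA.
But then V_CE = 5.7 − 2.17×8.2 = -12.1 V < V_CE(sat) = 0.2 V — impossible in the active region.
So the transistor is saturated. With V_CE = 0.2 V, I_C = (V_CC − 0.2)/R_C = 5.5/8.2 = 0.671 mA.
Check: β·I_B = 2.17 mA > I_C = 0.671 mA, confirming saturation.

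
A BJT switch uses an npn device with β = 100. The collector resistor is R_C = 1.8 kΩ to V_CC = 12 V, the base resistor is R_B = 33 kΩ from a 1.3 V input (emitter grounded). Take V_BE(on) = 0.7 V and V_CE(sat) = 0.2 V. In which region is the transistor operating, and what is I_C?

active; I_C ≈ 1.8 mA

Assume active. Base-emitter loop: I_B = (V_BB − V_BE)/R_B = (1.3 − 0.7)/33 = 0.0182 mA.
I_C = β·I_B = 100×0.0182 = 1.82 mA.
V_CE = V_CC − I_C·R_C = 12 − 1.82×1.8 = 8.73 V > V_CE(sat), so the active-region assumption holds.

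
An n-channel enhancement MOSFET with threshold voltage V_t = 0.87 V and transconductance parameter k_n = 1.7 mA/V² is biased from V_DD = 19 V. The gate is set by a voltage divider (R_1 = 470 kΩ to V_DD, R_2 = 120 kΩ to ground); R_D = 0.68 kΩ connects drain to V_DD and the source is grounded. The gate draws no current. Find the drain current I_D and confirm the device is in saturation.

I_D ≈ 7.6 mA

V_G = V_DD·R_2/(R_1+R_2) = 19×120/590 = 3.86 V. With the source grounded, V_GS = V_G = 3.86 V.
Assume saturation: I_D = (k_n/2)(V_GS − V_t)² = (1.7/2)×(3.86 − 0.87)² = 0.85×2.99² = 7.62 mA.
V_DS = V_DD − I_D·R_D = 19 − 7.62×0.68 = 13.8 V.
Saturation requires V_DS ≥ V_GS − V_t = 2.99 V; 13.8 ≥ 2.99 ✓.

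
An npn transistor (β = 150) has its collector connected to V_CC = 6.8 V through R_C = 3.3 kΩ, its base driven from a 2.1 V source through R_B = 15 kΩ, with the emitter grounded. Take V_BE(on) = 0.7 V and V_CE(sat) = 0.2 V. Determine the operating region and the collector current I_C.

Assume active: I_B = (2.1 − 0.7)/15 = 0.0933 mA, giving I_C = β·I_B = 14 mA.
But then V_CE = 6.8 − 14×3.3 = -39.4 V < V_CE(sat) = 0.2 V — impossible in the active region.
So the transistor is saturated. With V_CE = 0.2 V, I_C = (V_CC − 0.2)/R_C = 6.6/3.3 = 2 mA.
Check: β·I_B = 14 mA > I_C = 2 mA, confirming saturation.

saturation; I_C ≈ 2 mA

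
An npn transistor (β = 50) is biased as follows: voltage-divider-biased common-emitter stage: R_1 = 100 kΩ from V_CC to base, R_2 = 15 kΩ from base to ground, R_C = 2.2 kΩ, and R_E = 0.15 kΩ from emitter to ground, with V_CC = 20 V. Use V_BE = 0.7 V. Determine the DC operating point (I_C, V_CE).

I_C ≈ 4.6 mA, V_CE ≈ 9.1 V

Thevenize the base divider: V_Th = V_CC·R_2/(R_1+R_2) = 20×15/115 = 2.61 V, R_Th = R_1‖R_2 = 13 kΩ.
Base-emitter loop: V_Th = I_B·R_Th + V_BE + (β+1)I_B·R_E, so I_B = (2.61 − 0.7) / (13 + 51×0.15) = 0.0922 mA.
I_C = β·I_B = 50×0.0922 = 4.61 mA, and I_E = (β+1)I_B = 4.7 mA.
V_CE = V_CC − I_C·R_C − I_E·R_E = 20 − 4.61×2.2 − 4.7×0.15 = 9.15 V.
V_CE = 9.15 V > 0.2 V confirms active-region operation.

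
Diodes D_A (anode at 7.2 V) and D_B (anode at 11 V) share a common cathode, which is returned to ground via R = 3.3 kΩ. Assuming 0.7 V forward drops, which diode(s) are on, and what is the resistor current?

Only D_B conducts; I_R ≈ 3.1 mA

Assume both conduct. Then node N would need to be at both 7.2−0.7 = 6.5 V and 11−0.7 = 10.3 V, which is impossible.
Assume only D_B conducts: V_N = 11 − 0.7 = 10.3 V, so I_R = 10.3/3.3 = 3.12 mA.
Check D_A: its anode-to-cathode voltage is 7.2 − 10.3 = -3.1 V < 0.7 V, so it is off. The assumption is consistent.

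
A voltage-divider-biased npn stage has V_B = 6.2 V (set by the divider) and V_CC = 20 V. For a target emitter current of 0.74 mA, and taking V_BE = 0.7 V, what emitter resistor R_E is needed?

V_E = V_B − V_BE = 6.2 − 0.7 = 5.5 V.
R_E = V_E / I_E = 5.5 / 0.74 = 7.43 kΩ.

R_E ≈ 7.4 kΩ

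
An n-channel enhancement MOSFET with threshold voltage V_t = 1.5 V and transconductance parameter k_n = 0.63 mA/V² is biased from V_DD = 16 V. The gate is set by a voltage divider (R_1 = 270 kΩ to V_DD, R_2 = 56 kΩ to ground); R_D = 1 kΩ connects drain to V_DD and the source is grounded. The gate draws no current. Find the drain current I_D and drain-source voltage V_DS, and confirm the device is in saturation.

I_D ≈ 0.49 mA, V_DS ≈ 16 V

V_G = V_DD·R_2/(R_1+R_2) = 16×56/326 = 2.75 V. With the source grounded, V_GS = V_G = 2.75 V.
Assume saturation: I_D = (k_n/2)(V_GS − V_t)² = (0.63/2)×(2.75 − 1.5)² = 0.315×1.25² = 0.491 mA.
V_DS = V_DD − I_D·R_D = 16 − 0.491×1 = 15.5 V.
Saturation requires V_DS ≥ V_GS − V_t = 1.25 V; 15.5 ≥ 1.25 ✓.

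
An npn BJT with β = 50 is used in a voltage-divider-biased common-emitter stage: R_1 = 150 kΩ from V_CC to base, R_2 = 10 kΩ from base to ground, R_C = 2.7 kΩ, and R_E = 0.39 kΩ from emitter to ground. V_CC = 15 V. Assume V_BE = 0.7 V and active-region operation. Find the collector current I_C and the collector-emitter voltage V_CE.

Thevenize the base divider: V_Th = V_CC·R_2/(R_1+R_2) = 15×10/160 = 0.938 V, R_Th = R_1‖R_2 = 9.38 kΩ.
Base-emitter loop: V_Th = I_B·R_Th + V_BE + (β+1)I_B·R_E, so I_B = (0.938 − 0.7) / (9.38 + 51×0.39) = 0.00812 mA.
I_C = β·I_B = 50×0.00812 = 0.406 mA, and I_E = (β+1)I_B = 0.414 mA.
V_CE = V_CC − I_C·R_C − I_E·R_E = 15 − 0.406×2.7 − 0.414×0.39 = 13.7 V.
V_CE = 13.7 V > 0.2 V confirms active-region operation.

I_C ≈ 0.41 mA, V_CE ≈ 14 V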